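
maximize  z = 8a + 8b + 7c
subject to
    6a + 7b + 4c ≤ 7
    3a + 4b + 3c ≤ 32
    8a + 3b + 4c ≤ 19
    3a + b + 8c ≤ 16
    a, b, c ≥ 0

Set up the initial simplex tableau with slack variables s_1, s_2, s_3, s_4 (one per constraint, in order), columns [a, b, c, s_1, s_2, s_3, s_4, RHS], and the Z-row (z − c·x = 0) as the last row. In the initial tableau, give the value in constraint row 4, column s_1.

Slack s_1 belongs to constraint 1; its column is the unit vector e_1, so the entry in row 4 is 0.

0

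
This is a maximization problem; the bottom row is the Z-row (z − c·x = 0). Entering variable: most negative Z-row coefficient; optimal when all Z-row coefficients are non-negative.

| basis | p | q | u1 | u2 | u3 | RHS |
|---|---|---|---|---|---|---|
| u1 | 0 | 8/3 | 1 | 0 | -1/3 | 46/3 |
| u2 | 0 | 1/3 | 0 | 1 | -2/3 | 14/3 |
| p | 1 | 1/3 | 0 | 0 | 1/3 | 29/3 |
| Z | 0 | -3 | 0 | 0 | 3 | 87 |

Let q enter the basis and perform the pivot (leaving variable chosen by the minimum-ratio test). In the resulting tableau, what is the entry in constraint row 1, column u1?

3/8

Ratio test on column q — row 1: (46/3)/(8/3) = 23/4; row 2: (14/3)/(1/3) = 14; row 3: (29/3)/(1/3) = 29. Minimum is 23/4 at row 1 (u1 leaves); pivot element 8/3.
Divide row 1 by 8/3; eliminate column q from the other rows.
In the new row 1, the u1 entry is the old entry divided by the pivot: 1/(8/3) = 3/8.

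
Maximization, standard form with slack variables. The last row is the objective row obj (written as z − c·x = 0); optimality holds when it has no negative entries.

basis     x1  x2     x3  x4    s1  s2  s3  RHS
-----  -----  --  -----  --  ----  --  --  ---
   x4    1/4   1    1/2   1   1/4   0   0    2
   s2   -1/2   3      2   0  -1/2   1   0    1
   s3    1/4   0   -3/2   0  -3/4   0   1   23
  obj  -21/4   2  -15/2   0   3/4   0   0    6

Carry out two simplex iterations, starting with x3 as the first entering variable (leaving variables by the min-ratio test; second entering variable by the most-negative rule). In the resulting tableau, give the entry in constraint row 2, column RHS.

5/3

Ratio test on column x3 — row 1: 2/(1/2) = 4; row 2: 1/2 = 1/2; row 3: entry -3/2 ≤ 0. Minimum is 1/2 at row 2 (s2 leaves); pivot element 2.
Divide row 2 by 2; eliminate column x3 from the other rows.
Second iteration: most negative obj-row entry is -57/8 in column x1, so x1 enters.
Ratio test on column x1 — row 1: (7/4)/(3/8) = 14/3; row 2: entry -1/4 ≤ 0; row 3: entry -1/8 ≤ 0. Minimum is 14/3 at row 1 (x4 leaves); pivot element 3/8.
Divide row 1 by 3/8; eliminate column x1 from the other rows.
After both pivots, the entry at constraint row 2, column RHS is 5/3.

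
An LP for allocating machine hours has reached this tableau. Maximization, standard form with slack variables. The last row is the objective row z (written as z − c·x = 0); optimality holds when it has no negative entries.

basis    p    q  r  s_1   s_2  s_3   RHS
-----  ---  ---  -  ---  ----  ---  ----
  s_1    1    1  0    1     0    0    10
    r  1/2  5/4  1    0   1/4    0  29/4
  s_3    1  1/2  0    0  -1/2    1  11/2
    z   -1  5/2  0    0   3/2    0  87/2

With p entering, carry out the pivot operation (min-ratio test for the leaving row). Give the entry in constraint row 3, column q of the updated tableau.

Ratio test on column p — row 1: 10/1 = 10; row 2: (29/4)/(1/2) = 29/2; row 3: (11/2)/1 = 11/2. Minimum is 11/2 at row 3 (s_3 leaves); pivot element 1.
Divide row 3 by 1; eliminate column p from the other rows.
In the new row 3, the q entry is the old entry divided by the pivot: (1/2)/1 = 1/2.

1/2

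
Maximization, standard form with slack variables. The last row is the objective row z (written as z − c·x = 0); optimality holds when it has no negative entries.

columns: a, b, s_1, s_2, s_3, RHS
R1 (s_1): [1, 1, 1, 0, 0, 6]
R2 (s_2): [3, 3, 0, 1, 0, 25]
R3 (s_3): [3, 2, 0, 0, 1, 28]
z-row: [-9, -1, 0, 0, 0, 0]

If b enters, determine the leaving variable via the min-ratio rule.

s_1

Column b entries and ratios — s_1: 6/1 = 6; s_2: 25/3 = 25/3; s_3: 28/2 = 14.
Smallest ratio is 6 in the row of s_1, so s_1 leaves.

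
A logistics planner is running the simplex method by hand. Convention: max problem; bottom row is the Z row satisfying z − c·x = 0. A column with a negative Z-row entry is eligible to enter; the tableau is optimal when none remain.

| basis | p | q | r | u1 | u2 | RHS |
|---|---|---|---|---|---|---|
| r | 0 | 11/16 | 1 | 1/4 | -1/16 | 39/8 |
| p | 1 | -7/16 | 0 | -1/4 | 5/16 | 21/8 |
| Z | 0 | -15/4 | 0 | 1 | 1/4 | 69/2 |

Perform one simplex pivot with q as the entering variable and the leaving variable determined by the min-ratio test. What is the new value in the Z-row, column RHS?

Ratio test on column q — row 1: (39/8)/(11/16) = 78/11; row 2: entry -7/16 ≤ 0. Minimum is 78/11 at row 1 (r leaves); pivot element 11/16.
Divide row 1 by 11/16; eliminate column q from the other rows.
Z-row update in column RHS: 69/2 − (-15/4)·(78/11) = 672/11.

672/11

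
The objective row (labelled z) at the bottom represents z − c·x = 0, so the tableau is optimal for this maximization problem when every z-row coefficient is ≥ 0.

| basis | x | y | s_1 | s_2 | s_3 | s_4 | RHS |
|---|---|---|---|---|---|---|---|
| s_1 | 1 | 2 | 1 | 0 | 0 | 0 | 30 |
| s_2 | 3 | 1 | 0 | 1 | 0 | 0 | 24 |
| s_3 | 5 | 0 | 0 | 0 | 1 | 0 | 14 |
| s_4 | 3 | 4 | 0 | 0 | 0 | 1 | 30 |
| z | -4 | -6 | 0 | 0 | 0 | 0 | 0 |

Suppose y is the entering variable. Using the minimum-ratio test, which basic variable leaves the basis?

Column y entries and ratios — s_1: 30/2 = 15; s_2: 24/1 = 24; s_3: 0 ≤ 0, skip; s_4: 30/4 = 15/2.
Smallest ratio is 15/2 in the row of s_4, so s_4 leaves.

s_4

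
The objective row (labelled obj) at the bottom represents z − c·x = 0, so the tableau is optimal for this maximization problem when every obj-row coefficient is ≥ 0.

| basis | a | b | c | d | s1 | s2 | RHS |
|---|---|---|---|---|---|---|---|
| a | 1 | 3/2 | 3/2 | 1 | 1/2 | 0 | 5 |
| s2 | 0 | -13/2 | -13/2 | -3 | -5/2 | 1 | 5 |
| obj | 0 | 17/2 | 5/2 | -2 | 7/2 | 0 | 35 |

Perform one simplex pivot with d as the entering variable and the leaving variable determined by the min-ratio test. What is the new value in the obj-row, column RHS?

45

Ratio test on column d — row 1: 5/1 = 5; row 2: entry -3 ≤ 0. Minimum is 5 at row 1 (a leaves); pivot element 1.
Divide row 1 by 1; eliminate column d from the other rows.
obj-row update in column RHS: 35 − (-2)·5 = 45.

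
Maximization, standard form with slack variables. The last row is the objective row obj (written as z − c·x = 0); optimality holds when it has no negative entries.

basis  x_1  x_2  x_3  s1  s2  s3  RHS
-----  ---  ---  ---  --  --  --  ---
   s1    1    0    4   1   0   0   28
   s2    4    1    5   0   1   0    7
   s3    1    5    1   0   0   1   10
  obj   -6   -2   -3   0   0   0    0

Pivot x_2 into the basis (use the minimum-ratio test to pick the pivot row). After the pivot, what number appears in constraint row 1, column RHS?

Ratio test on column x_2 — row 1: entry 0 ≤ 0; row 2: 7/1 = 7; row 3: 10/5 = 2. Minimum is 2 at row 3 (s3 leaves); pivot element 5.
Divide row 3 by 5; eliminate column x_2 from the other rows.
Row 1 update in column RHS: 28 − 0·2 = 28.

28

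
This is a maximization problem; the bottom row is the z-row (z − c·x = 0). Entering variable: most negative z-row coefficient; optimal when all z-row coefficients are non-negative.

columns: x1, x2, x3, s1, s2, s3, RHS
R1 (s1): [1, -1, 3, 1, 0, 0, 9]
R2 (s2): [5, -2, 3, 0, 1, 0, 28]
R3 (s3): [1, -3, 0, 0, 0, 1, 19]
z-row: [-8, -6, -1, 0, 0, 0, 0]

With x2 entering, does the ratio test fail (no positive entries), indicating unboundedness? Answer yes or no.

Every constraint-row entry in column x2 is ≤ 0, so increasing x2 is unbounded.

yes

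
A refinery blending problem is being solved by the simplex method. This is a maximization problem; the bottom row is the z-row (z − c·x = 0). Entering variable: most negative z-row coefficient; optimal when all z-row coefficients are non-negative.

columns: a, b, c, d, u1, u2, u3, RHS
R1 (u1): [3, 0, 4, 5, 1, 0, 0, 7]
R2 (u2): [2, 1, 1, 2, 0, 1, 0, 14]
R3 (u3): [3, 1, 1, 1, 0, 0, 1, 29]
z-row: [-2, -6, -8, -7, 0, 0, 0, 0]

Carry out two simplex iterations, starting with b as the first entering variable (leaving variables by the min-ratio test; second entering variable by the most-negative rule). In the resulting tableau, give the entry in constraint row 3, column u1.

Ratio test on column b — row 1: entry 0 ≤ 0; row 2: 14/1 = 14; row 3: 29/1 = 29. Minimum is 14 at row 2 (u2 leaves); pivot element 1.
Divide row 2 by 1; eliminate column b from the other rows.
Second iteration: most negative z-row entry is -2 in column c, so c enters.
Ratio test on column c — row 1: 7/4 = 7/4; row 2: 14/1 = 14; row 3: entry 0 ≤ 0. Minimum is 7/4 at row 1 (u1 leaves); pivot element 4.
Divide row 1 by 4; eliminate column c from the other rows.
After both pivots, the entry at constraint row 3, column u1 is 0.

0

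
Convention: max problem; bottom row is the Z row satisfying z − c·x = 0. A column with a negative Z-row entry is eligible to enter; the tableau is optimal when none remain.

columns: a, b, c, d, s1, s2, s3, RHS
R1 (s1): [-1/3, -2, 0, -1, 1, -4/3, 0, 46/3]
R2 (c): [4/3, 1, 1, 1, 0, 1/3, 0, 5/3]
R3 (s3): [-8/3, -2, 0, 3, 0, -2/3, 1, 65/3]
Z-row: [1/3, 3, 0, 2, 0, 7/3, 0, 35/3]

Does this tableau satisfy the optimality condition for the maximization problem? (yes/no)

Every Z-row coefficient is ≥ 0, so the tableau is optimal.

yes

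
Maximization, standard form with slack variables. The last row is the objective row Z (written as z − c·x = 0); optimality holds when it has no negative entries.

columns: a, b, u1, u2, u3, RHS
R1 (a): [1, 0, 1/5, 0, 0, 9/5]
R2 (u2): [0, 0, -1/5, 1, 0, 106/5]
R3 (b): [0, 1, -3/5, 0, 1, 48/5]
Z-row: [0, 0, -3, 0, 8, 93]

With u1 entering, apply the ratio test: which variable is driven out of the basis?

Column u1 entries and ratios — a: (9/5)/(1/5) = 9; u2: -1/5 ≤ 0, skip; b: -3/5 ≤ 0, skip.
Smallest ratio is 9 in the row of a, so a leaves.

a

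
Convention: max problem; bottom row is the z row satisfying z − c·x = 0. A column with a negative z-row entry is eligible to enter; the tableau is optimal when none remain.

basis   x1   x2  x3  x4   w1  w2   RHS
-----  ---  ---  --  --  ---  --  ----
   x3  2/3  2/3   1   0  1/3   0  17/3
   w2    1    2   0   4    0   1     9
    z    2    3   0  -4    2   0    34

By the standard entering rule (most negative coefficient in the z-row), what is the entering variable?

Negative z-row entries: x4: -4.
The most negative is -4 in column x4, so x4 enters.

x4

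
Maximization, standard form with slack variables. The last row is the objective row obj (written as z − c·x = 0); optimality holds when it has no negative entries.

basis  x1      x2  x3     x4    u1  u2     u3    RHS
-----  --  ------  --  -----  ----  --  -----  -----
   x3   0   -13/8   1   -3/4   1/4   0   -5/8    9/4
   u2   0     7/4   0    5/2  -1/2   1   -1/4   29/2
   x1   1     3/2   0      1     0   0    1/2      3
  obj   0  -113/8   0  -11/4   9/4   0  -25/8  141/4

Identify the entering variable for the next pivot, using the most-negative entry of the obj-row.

Negative obj-row entries: x2: -113/8, x4: -11/4, u3: -25/8.
The most negative is -113/8 in column x2, so x2 enters.

x2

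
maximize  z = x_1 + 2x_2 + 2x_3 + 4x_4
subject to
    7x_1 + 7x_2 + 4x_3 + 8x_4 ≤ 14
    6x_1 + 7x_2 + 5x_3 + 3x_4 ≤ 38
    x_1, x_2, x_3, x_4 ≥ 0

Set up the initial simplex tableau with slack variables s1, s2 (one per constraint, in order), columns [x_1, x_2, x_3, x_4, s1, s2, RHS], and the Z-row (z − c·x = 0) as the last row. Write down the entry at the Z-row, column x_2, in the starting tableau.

-2

The Z-row carries the negated objective coefficients: the x_2 entry is -2.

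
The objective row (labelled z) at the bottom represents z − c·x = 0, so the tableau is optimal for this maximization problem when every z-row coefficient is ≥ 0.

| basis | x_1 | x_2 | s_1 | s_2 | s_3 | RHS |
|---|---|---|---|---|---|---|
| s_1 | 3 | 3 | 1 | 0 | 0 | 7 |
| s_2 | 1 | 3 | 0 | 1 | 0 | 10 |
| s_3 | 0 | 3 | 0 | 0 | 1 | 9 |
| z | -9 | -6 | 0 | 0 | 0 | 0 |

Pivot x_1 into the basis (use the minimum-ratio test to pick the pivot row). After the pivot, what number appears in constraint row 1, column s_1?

Ratio test on column x_1 — row 1: 7/3 = 7/3; row 2: 10/1 = 10; row 3: entry 0 ≤ 0. Minimum is 7/3 at row 1 (s_1 leaves); pivot element 3.
Divide row 1 by 3; eliminate column x_1 from the other rows.
In the new row 1, the s_1 entry is the old entry divided by the pivot: 1/3 = 1/3.

1/3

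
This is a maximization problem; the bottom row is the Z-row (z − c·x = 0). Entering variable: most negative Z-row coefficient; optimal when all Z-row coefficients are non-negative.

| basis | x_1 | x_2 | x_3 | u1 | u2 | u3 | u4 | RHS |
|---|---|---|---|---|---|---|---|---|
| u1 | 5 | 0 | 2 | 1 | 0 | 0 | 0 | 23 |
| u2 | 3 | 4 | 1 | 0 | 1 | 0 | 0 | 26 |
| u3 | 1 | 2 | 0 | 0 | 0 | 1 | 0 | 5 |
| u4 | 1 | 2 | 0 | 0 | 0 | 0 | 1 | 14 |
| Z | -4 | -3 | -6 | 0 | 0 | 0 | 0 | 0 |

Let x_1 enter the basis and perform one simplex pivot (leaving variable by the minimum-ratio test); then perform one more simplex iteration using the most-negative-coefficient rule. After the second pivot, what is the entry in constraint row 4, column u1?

Ratio test on column x_1 — row 1: 23/5 = 23/5; row 2: 26/3 = 26/3; row 3: 5/1 = 5; row 4: 14/1 = 14. Minimum is 23/5 at row 1 (u1 leaves); pivot element 5.
Divide row 1 by 5; eliminate column x_1 from the other rows.
Second iteration: most negative Z-row entry is -22/5 in column x_3, so x_3 enters.
Ratio test on column x_3 — row 1: (23/5)/(2/5) = 23/2; row 2: entry -1/5 ≤ 0; row 3: entry -2/5 ≤ 0; row 4: entry -2/5 ≤ 0. Minimum is 23/2 at row 1 (x_1 leaves); pivot element 2/5.
Divide row 1 by 2/5; eliminate column x_3 from the other rows.
After both pivots, the entry at constraint row 4, column u1 is 0.

0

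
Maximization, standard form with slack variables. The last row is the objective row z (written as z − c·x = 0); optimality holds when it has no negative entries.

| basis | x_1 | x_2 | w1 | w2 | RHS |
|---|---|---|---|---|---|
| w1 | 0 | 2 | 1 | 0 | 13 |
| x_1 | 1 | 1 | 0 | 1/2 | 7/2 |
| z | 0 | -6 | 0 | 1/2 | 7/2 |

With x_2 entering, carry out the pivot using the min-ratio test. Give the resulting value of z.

49/2

Ratio test on column x_2 — row 1: 13/2 = 13/2; row 2: (7/2)/1 = 7/2. Minimum is 7/2 at row 2 (x_1 leaves); pivot element 1.
Pivot on row 2; the z-row RHS becomes 7/2 − (-6)·(7/2) = 49/2.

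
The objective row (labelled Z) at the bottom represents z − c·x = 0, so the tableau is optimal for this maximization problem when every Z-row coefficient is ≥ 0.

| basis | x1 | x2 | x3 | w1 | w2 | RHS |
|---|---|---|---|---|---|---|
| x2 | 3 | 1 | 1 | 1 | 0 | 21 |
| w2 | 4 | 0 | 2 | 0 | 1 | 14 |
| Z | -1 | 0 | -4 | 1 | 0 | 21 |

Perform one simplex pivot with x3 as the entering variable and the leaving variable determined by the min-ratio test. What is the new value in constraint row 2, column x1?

Ratio test on column x3 — row 1: 21/1 = 21; row 2: 14/2 = 7. Minimum is 7 at row 2 (w2 leaves); pivot element 2.
Divide row 2 by 2; eliminate column x3 from the other rows.
In the new row 2, the x1 entry is the old entry divided by the pivot: 4/2 = 2.

2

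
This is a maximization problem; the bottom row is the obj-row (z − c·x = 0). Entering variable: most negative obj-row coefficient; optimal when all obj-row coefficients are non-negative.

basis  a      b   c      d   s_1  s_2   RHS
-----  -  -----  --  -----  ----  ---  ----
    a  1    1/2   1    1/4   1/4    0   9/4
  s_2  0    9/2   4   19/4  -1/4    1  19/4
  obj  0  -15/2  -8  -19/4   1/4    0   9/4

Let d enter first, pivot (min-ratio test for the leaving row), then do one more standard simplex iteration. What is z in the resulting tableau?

47/4

Ratio test on column d — row 1: (9/4)/(1/4) = 9; row 2: (19/4)/(19/4) = 1. Minimum is 1 at row 2 (s_2 leaves); pivot element 19/4.
Pivot on row 2; the obj-row RHS becomes 9/4 − (-19/4)·1 = 7.
Next entering variable (most negative obj-row entry -4): c.
Ratio test on column c — row 1: 2/(15/19) = 38/15; row 2: 1/(16/19) = 19/16. Minimum is 19/16 at row 2 (d leaves); pivot element 16/19.
After the second pivot the obj-row RHS is 7 − (-4)·(19/16) = 47/4.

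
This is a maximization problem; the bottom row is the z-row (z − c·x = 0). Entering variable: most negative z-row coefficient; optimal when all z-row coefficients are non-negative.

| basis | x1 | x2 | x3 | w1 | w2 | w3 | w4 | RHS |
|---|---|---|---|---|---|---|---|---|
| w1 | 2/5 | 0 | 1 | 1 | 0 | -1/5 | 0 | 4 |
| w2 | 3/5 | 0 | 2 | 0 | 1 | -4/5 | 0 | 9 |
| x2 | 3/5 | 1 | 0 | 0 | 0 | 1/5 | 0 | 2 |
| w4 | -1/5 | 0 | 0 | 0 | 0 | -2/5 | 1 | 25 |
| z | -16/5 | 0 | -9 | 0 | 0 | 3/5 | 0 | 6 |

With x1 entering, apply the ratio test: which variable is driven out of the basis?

x2

Column x1 entries and ratios — w1: 4/(2/5) = 10; w2: 9/(3/5) = 15; x2: 2/(3/5) = 10/3; w4: -1/5 ≤ 0, skip.
Smallest ratio is 10/3 in the row of x2, so x2 leaves.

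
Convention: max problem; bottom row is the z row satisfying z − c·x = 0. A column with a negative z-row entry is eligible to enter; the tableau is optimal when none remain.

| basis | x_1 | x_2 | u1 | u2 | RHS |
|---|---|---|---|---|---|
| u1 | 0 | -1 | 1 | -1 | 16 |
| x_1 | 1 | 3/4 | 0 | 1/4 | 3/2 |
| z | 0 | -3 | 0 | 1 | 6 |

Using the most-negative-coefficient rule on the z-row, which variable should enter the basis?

Negative z-row entries: x_2: -3.
The most negative is -3 in column x_2, so x_2 enters.

x_2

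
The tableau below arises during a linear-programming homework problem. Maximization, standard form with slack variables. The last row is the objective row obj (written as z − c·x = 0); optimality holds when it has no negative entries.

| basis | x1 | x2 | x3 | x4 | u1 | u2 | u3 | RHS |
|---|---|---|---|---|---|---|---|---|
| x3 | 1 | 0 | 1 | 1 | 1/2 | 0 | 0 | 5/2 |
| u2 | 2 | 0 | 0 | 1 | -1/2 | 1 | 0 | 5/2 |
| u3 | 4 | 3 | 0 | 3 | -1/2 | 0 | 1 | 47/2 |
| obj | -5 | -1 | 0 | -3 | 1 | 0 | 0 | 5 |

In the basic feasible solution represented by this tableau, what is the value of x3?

x3 is basic (row 1); its value is the RHS of that row, 5/2.

5/2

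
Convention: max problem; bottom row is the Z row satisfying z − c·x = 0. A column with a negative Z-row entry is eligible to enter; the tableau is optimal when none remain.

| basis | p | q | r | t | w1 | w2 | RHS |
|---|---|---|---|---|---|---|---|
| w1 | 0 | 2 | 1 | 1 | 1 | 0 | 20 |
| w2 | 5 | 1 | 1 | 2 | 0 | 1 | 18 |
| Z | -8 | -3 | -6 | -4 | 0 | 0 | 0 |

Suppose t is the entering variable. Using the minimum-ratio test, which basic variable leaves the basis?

Column t entries and ratios — w1: 20/1 = 20; w2: 18/2 = 9.
Smallest ratio is 9 in the row of w2, so w2 leaves.

w2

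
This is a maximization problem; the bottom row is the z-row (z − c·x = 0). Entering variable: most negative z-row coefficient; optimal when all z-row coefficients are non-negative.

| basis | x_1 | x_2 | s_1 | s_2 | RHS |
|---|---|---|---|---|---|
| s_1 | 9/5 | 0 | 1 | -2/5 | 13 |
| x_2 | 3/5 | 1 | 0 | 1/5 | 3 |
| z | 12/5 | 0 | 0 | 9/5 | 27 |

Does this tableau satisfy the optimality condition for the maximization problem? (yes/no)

Every z-row coefficient is ≥ 0, so the tableau is optimal.

yes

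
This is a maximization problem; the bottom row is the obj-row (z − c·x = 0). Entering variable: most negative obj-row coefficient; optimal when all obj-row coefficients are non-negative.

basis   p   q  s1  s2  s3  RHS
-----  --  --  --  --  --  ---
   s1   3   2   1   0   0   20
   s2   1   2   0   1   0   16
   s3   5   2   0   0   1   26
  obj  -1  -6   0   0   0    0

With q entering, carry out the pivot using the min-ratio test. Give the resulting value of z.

Ratio test on column q — row 1: 20/2 = 10; row 2: 16/2 = 8; row 3: 26/2 = 13. Minimum is 8 at row 2 (s2 leaves); pivot element 2.
Pivot on row 2; the obj-row RHS becomes 0 − (-6)·8 = 48.

48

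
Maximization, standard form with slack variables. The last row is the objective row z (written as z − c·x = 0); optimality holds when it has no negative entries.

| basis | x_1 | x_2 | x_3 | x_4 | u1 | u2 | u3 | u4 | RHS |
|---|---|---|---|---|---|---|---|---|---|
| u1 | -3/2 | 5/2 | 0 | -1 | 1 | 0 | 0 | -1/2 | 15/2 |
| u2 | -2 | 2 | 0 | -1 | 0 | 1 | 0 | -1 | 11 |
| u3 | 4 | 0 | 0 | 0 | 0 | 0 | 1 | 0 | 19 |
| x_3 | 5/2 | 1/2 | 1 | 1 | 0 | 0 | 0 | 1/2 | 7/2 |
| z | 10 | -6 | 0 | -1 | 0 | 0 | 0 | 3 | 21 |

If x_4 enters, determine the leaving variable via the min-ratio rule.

Column x_4 entries and ratios — u1: -1 ≤ 0, skip; u2: -1 ≤ 0, skip; u3: 0 ≤ 0, skip; x_3: (7/2)/1 = 7/2.
Smallest ratio is 7/2 in the row of x_3, so x_3 leaves.

x_3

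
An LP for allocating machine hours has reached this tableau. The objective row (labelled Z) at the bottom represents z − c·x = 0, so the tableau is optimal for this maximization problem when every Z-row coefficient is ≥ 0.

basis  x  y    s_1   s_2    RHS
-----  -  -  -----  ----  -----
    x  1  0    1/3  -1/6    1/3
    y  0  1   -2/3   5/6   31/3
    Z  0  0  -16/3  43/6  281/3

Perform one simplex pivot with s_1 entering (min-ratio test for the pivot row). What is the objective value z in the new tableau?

99

Ratio test on column s_1 — row 1: (1/3)/(1/3) = 1; row 2: entry -2/3 ≤ 0. Minimum is 1 at row 1 (x leaves); pivot element 1/3.
Pivot on row 1; the Z-row RHS becomes 281/3 − (-16/3)·1 = 99.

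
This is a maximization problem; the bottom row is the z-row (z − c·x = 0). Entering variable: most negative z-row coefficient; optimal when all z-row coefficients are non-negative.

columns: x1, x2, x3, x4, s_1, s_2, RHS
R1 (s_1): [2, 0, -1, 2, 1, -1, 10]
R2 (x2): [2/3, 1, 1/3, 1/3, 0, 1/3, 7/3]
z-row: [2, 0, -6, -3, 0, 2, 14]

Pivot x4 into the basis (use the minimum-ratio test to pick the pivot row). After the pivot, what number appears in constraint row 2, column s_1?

Ratio test on column x4 — row 1: 10/2 = 5; row 2: (7/3)/(1/3) = 7. Minimum is 5 at row 1 (s_1 leaves); pivot element 2.
Divide row 1 by 2; eliminate column x4 from the other rows.
Row 2 update in column s_1: 0 − (1/3)·(1/2) = -1/6.

-1/6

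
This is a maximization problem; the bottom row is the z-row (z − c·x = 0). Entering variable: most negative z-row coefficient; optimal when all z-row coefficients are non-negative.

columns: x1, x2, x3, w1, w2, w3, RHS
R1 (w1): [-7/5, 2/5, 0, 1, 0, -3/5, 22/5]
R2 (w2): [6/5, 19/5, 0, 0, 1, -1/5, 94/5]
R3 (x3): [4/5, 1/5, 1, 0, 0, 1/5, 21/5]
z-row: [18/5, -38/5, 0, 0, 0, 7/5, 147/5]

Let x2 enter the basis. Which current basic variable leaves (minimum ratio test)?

w2

Column x2 entries and ratios — w1: (22/5)/(2/5) = 11; w2: (94/5)/(19/5) = 94/19; x3: (21/5)/(1/5) = 21.
Smallest ratio is 94/19 in the row of w2, so w2 leaves.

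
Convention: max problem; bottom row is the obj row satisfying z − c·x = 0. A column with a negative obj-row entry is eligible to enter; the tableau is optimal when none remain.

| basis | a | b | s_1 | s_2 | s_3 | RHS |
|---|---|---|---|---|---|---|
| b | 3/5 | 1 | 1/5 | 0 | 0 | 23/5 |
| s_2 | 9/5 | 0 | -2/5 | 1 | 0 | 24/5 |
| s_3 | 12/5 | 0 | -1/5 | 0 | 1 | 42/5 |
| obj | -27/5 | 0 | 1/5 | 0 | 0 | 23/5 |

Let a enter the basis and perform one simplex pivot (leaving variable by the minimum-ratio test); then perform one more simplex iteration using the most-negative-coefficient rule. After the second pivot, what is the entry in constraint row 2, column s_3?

Ratio test on column a — row 1: (23/5)/(3/5) = 23/3; row 2: (24/5)/(9/5) = 8/3; row 3: (42/5)/(12/5) = 7/2. Minimum is 8/3 at row 2 (s_2 leaves); pivot element 9/5.
Divide row 2 by 9/5; eliminate column a from the other rows.
Second iteration: most negative obj-row entry is -1 in column s_1, so s_1 enters.
Ratio test on column s_1 — row 1: 3/(1/3) = 9; row 2: entry -2/9 ≤ 0; row 3: 2/(1/3) = 6. Minimum is 6 at row 3 (s_3 leaves); pivot element 1/3.
Divide row 3 by 1/3; eliminate column s_1 from the other rows.
After both pivots, the entry at constraint row 2, column s_3 is 2/3.

2/3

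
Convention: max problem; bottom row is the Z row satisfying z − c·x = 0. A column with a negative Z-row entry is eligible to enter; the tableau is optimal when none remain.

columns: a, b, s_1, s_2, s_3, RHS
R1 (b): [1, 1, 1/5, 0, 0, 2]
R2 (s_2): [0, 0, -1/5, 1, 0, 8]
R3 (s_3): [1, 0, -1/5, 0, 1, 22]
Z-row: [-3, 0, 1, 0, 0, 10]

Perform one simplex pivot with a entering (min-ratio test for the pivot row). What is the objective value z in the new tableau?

16

Ratio test on column a — row 1: 2/1 = 2; row 2: entry 0 ≤ 0; row 3: 22/1 = 22. Minimum is 2 at row 1 (b leaves); pivot element 1.
Pivot on row 1; the Z-row RHS becomes 10 − (-3)·2 = 16.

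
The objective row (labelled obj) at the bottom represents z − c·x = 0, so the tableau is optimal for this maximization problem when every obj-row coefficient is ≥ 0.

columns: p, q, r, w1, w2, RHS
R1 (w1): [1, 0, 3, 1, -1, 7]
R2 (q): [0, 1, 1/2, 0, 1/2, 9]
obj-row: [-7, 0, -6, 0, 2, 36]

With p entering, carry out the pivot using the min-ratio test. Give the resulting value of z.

Ratio test on column p — row 1: 7/1 = 7; row 2: entry 0 ≤ 0. Minimum is 7 at row 1 (w1 leaves); pivot element 1.
Pivot on row 1; the obj-row RHS becomes 36 − (-7)·7 = 85.

85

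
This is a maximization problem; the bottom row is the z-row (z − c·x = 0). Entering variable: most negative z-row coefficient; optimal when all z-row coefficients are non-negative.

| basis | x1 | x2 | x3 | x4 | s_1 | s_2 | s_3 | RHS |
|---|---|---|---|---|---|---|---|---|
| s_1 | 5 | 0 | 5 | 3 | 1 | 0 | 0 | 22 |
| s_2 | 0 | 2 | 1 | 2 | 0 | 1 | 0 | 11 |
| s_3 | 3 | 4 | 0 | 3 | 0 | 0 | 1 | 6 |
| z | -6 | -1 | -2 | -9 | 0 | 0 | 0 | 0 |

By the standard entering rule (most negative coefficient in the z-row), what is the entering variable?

Negative z-row entries: x1: -6, x2: -1, x3: -2, x4: -9.
The most negative is -9 in column x4, so x4 enters.

x4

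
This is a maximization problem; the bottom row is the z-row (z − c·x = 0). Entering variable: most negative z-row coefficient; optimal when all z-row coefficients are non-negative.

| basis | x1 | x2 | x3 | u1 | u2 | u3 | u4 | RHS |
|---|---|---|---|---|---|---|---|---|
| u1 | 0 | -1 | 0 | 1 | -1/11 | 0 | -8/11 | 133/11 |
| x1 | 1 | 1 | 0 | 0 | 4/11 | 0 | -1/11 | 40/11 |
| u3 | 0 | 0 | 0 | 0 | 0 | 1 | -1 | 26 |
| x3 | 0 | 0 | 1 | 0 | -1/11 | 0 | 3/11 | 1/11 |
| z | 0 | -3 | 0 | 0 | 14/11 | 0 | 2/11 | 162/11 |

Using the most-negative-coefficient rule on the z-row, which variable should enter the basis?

x2

Negative z-row entries: x2: -3.
The most negative is -3 in column x2, so x2 enters.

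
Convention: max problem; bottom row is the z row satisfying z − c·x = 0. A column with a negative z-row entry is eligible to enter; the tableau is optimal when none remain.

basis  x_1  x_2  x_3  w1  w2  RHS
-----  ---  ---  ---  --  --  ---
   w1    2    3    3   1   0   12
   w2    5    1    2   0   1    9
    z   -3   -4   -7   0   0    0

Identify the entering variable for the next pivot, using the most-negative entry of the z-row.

Negative z-row entries: x_1: -3, x_2: -4, x_3: -7.
The most negative is -7 in column x_3, so x_3 enters.

x_3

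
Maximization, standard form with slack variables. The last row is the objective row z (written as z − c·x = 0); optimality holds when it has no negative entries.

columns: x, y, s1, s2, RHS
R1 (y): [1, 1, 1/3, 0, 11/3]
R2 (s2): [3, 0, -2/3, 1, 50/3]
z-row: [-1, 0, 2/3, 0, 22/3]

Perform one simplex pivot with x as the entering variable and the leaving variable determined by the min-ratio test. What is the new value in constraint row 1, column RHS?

11/3

Ratio test on column x — row 1: (11/3)/1 = 11/3; row 2: (50/3)/3 = 50/9. Minimum is 11/3 at row 1 (y leaves); pivot element 1.
Divide row 1 by 1; eliminate column x from the other rows.
In the new row 1, the RHS entry is the old entry divided by the pivot: (11/3)/1 = 11/3.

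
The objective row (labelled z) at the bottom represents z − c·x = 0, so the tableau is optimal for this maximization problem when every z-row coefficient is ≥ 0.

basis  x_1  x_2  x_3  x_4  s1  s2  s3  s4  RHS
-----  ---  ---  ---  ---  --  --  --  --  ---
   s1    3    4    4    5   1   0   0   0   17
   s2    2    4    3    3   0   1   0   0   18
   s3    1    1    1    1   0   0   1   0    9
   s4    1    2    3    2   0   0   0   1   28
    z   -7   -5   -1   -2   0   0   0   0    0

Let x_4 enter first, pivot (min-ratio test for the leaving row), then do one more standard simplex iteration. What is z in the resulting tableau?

119/3

Ratio test on column x_4 — row 1: 17/5 = 17/5; row 2: 18/3 = 6; row 3: 9/1 = 9; row 4: 28/2 = 14. Minimum is 17/5 at row 1 (s1 leaves); pivot element 5.
Pivot on row 1; the z-row RHS becomes 0 − (-2)·(17/5) = 34/5.
Next entering variable (most negative z-row entry -29/5): x_1.
Ratio test on column x_1 — row 1: (17/5)/(3/5) = 17/3; row 2: (39/5)/(1/5) = 39; row 3: (28/5)/(2/5) = 14; row 4: entry -1/5 ≤ 0. Minimum is 17/3 at row 1 (x_4 leaves); pivot element 3/5.
After the second pivot the z-row RHS is 34/5 − (-29/5)·(17/3) = 119/3.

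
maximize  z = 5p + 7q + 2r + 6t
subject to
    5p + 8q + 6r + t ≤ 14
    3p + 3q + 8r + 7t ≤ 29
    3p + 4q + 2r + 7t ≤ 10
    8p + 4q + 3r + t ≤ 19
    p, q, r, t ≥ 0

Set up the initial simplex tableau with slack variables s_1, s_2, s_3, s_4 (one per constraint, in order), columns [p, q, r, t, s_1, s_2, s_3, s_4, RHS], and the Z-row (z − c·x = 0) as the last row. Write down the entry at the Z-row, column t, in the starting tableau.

-6

The Z-row carries the negated objective coefficients: the t entry is -6.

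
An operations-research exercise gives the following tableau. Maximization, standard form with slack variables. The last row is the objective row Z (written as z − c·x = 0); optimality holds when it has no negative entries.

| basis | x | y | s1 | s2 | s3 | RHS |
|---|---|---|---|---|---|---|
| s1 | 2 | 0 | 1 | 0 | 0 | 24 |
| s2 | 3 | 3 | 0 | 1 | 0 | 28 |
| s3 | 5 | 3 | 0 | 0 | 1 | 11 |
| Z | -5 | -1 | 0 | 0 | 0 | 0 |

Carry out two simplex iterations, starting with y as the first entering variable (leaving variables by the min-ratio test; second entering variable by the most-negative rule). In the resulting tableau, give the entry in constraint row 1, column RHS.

Ratio test on column y — row 1: entry 0 ≤ 0; row 2: 28/3 = 28/3; row 3: 11/3 = 11/3. Minimum is 11/3 at row 3 (s3 leaves); pivot element 3.
Divide row 3 by 3; eliminate column y from the other rows.
Second iteration: most negative Z-row entry is -10/3 in column x, so x enters.
Ratio test on column x — row 1: 24/2 = 12; row 2: entry -2 ≤ 0; row 3: (11/3)/(5/3) = 11/5. Minimum is 11/5 at row 3 (y leaves); pivot element 5/3.
Divide row 3 by 5/3; eliminate column x from the other rows.
After both pivots, the entry at constraint row 1, column RHS is 98/5.

98/5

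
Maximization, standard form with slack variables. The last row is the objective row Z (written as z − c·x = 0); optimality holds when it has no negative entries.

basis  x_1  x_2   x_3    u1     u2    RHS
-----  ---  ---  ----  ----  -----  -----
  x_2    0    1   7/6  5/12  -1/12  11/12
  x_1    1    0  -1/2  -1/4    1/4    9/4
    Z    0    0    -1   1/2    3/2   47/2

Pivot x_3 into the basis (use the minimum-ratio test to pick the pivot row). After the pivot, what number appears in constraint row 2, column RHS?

Ratio test on column x_3 — row 1: (11/12)/(7/6) = 11/14; row 2: entry -1/2 ≤ 0. Minimum is 11/14 at row 1 (x_2 leaves); pivot element 7/6.
Divide row 1 by 7/6; eliminate column x_3 from the other rows.
Row 2 update in column RHS: 9/4 − (-1/2)·(11/14) = 37/14.

37/14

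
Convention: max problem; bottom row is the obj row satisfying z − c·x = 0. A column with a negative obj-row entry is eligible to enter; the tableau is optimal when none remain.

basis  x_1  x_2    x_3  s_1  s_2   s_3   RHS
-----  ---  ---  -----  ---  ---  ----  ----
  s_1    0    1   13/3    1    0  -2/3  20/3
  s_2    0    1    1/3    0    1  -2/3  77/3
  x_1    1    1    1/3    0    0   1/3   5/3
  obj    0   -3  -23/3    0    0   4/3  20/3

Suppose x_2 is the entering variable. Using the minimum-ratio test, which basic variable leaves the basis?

Column x_2 entries and ratios — s_1: (20/3)/1 = 20/3; s_2: (77/3)/1 = 77/3; x_1: (5/3)/1 = 5/3.
Smallest ratio is 5/3 in the row of x_1, so x_1 leaves.

x_1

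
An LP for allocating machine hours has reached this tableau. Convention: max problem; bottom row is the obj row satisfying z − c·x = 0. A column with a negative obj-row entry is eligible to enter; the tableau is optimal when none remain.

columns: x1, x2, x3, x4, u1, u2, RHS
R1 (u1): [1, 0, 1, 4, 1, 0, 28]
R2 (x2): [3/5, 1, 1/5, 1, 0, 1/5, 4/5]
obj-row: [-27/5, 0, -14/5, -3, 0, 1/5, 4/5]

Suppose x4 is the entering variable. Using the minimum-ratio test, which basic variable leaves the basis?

x2

Column x4 entries and ratios — u1: 28/4 = 7; x2: (4/5)/1 = 4/5.
Smallest ratio is 4/5 in the row of x2, so x2 leaves.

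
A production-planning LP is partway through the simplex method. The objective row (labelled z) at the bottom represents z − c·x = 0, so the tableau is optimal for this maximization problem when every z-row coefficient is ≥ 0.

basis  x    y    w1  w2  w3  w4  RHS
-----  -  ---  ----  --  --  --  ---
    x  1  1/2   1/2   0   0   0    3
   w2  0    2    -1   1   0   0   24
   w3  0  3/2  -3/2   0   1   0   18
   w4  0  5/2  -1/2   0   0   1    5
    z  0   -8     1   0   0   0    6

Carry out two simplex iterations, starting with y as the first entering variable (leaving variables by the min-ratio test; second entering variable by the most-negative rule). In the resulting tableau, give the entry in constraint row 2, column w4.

Ratio test on column y — row 1: 3/(1/2) = 6; row 2: 24/2 = 12; row 3: 18/(3/2) = 12; row 4: 5/(5/2) = 2. Minimum is 2 at row 4 (w4 leaves); pivot element 5/2.
Divide row 4 by 5/2; eliminate column y from the other rows.
Second iteration: most negative z-row entry is -3/5 in column w1, so w1 enters.
Ratio test on column w1 — row 1: 2/(3/5) = 10/3; row 2: entry -3/5 ≤ 0; row 3: entry -6/5 ≤ 0; row 4: entry -1/5 ≤ 0. Minimum is 10/3 at row 1 (x leaves); pivot element 3/5.
Divide row 1 by 3/5; eliminate column w1 from the other rows.
After both pivots, the entry at constraint row 2, column w4 is -1.

-1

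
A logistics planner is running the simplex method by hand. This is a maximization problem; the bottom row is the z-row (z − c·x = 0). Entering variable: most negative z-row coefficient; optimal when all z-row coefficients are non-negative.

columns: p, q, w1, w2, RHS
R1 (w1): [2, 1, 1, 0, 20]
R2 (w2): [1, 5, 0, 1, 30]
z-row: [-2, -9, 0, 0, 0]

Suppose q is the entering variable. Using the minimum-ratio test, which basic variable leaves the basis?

w2

Column q entries and ratios — w1: 20/1 = 20; w2: 30/5 = 6.
Smallest ratio is 6 in the row of w2, so w2 leaves.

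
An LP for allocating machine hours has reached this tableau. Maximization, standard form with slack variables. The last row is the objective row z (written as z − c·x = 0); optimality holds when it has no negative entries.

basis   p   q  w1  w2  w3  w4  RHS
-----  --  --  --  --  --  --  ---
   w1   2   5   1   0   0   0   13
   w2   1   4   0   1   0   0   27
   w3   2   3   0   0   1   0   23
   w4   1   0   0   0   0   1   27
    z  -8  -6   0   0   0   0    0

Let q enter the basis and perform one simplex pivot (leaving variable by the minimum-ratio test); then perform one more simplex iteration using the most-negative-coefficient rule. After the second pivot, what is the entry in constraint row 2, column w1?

Ratio test on column q — row 1: 13/5 = 13/5; row 2: 27/4 = 27/4; row 3: 23/3 = 23/3; row 4: entry 0 ≤ 0. Minimum is 13/5 at row 1 (w1 leaves); pivot element 5.
Divide row 1 by 5; eliminate column q from the other rows.
Second iteration: most negative z-row entry is -28/5 in column p, so p enters.
Ratio test on column p — row 1: (13/5)/(2/5) = 13/2; row 2: entry -3/5 ≤ 0; row 3: (76/5)/(4/5) = 19; row 4: 27/1 = 27. Minimum is 13/2 at row 1 (q leaves); pivot element 2/5.
Divide row 1 by 2/5; eliminate column p from the other rows.
After both pivots, the entry at constraint row 2, column w1 is -1/2.

-1/2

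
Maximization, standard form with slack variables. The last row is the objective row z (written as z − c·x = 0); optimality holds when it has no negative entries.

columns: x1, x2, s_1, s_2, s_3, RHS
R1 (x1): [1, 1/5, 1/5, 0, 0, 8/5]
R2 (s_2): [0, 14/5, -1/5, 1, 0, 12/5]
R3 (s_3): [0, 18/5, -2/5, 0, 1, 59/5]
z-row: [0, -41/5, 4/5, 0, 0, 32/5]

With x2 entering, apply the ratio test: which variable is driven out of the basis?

s_2

Column x2 entries and ratios — x1: (8/5)/(1/5) = 8; s_2: (12/5)/(14/5) = 6/7; s_3: (59/5)/(18/5) = 59/18.
Smallest ratio is 6/7 in the row of s_2, so s_2 leaves.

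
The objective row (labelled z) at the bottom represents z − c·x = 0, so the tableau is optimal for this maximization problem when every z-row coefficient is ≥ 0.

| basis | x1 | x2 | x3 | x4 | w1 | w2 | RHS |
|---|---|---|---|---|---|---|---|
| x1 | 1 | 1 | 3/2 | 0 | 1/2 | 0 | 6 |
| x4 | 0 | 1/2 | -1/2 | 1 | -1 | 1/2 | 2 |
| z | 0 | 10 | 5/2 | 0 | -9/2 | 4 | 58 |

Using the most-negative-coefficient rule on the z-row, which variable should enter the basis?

Negative z-row entries: w1: -9/2.
The most negative is -9/2 in column w1, so w1 enters.

w1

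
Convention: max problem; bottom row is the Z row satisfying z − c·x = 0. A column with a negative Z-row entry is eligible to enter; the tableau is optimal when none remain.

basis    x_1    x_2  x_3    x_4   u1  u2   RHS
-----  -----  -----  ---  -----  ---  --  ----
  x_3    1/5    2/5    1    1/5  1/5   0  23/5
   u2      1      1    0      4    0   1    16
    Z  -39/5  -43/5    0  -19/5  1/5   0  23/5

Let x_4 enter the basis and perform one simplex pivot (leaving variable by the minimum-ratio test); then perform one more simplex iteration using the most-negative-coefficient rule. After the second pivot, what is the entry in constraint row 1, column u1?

4/7

Ratio test on column x_4 — row 1: (23/5)/(1/5) = 23; row 2: 16/4 = 4. Minimum is 4 at row 2 (u2 leaves); pivot element 4.
Divide row 2 by 4; eliminate column x_4 from the other rows.
Second iteration: most negative Z-row entry is -153/20 in column x_2, so x_2 enters.
Ratio test on column x_2 — row 1: (19/5)/(7/20) = 76/7; row 2: 4/(1/4) = 16. Minimum is 76/7 at row 1 (x_3 leaves); pivot element 7/20.
Divide row 1 by 7/20; eliminate column x_2 from the other rows.
After both pivots, the entry at constraint row 1, column u1 is 4/7.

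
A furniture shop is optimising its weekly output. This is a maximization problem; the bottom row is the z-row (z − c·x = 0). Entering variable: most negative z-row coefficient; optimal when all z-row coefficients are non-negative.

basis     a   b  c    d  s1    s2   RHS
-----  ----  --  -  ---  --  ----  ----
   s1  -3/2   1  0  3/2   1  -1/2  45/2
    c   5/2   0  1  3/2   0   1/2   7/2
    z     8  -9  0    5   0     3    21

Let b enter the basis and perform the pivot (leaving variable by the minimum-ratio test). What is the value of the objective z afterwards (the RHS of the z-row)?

Ratio test on column b — row 1: (45/2)/1 = 45/2; row 2: entry 0 ≤ 0. Minimum is 45/2 at row 1 (s1 leaves); pivot element 1.
Pivot on row 1; the z-row RHS becomes 21 − (-9)·(45/2) = 447/2.

447/2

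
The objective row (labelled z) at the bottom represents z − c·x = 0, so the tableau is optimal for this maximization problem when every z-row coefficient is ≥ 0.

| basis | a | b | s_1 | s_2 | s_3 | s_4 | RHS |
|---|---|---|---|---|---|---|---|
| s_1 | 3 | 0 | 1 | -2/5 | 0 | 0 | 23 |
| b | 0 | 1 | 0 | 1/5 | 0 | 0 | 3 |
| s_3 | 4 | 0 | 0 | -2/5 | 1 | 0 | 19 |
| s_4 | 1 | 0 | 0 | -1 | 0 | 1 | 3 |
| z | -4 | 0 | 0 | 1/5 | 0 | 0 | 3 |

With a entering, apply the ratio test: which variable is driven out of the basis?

Column a entries and ratios — s_1: 23/3 = 23/3; b: 0 ≤ 0, skip; s_3: 19/4 = 19/4; s_4: 3/1 = 3.
Smallest ratio is 3 in the row of s_4, so s_4 leaves.

s_4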